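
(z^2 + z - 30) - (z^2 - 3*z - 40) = 4*z + 10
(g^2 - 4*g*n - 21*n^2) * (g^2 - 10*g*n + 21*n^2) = g^4 - 14*g^3*n + 40*g^2*n^2 + 126*g*n^3 - 441*n^4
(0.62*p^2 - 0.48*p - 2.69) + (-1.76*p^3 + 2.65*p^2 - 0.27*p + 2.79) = -1.76*p^3 + 3.27*p^2 - 0.75*p + 0.1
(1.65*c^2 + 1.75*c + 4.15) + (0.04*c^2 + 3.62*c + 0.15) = 1.69*c^2 + 5.37*c + 4.3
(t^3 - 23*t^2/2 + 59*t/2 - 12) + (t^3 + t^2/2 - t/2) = 2*t^3 - 11*t^2 + 29*t - 12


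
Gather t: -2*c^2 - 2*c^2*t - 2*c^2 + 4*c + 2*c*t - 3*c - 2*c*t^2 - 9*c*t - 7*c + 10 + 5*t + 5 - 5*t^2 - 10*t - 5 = -4*c^2 - 6*c + t^2*(-2*c - 5) + t*(-2*c^2 - 7*c - 5) + 10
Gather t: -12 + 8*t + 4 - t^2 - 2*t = -t^2 + 6*t - 8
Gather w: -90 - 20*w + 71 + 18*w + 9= -2*w - 10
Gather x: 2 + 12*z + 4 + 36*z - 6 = 48*z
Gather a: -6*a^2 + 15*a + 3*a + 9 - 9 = -6*a^2 + 18*a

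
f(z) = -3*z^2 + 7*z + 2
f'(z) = 7 - 6*z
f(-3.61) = -62.37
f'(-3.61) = 28.66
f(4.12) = -20.08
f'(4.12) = -17.72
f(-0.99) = -7.87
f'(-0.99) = 12.94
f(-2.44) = -32.94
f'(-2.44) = 21.64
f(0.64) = 5.25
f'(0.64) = 3.16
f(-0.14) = 0.96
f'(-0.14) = 7.84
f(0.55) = 4.94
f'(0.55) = 3.70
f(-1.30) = -12.17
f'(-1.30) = 14.80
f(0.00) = 2.00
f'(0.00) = 7.00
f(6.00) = -64.00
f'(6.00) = -29.00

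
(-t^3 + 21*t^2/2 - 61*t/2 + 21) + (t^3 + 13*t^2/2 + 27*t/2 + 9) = 17*t^2 - 17*t + 30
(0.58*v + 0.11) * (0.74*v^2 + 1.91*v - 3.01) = 0.4292*v^3 + 1.1892*v^2 - 1.5357*v - 0.3311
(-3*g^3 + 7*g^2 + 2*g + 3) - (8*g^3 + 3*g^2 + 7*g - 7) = -11*g^3 + 4*g^2 - 5*g + 10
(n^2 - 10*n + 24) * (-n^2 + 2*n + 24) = -n^4 + 12*n^3 - 20*n^2 - 192*n + 576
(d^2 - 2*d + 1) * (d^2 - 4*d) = d^4 - 6*d^3 + 9*d^2 - 4*d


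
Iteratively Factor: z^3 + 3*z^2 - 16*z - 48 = (z + 4)*(z^2 - z - 12) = (z - 4)*(z + 4)*(z + 3)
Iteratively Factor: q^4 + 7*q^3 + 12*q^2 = (q + 4)*(q^3 + 3*q^2) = q*(q + 4)*(q^2 + 3*q) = q^2*(q + 4)*(q + 3)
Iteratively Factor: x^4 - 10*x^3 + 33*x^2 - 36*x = (x - 4)*(x^3 - 6*x^2 + 9*x) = (x - 4)*(x - 3)*(x^2 - 3*x) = (x - 4)*(x - 3)^2*(x)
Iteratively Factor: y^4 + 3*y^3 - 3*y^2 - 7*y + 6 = (y - 1)*(y^3 + 4*y^2 + y - 6) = (y - 1)*(y + 3)*(y^2 + y - 2) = (y - 1)^2*(y + 3)*(y + 2)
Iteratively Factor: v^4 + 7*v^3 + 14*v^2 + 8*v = (v + 1)*(v^3 + 6*v^2 + 8*v) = (v + 1)*(v + 2)*(v^2 + 4*v) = (v + 1)*(v + 2)*(v + 4)*(v)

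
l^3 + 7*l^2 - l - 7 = (l - 1)*(l + 1)*(l + 7)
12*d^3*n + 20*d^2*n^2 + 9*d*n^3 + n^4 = n*(d + n)*(2*d + n)*(6*d + n)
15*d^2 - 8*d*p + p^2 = (-5*d + p)*(-3*d + p)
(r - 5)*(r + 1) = r^2 - 4*r - 5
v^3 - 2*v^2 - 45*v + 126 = (v - 6)*(v - 3)*(v + 7)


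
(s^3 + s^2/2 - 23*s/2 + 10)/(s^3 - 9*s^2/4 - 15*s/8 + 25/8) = 4*(s + 4)/(4*s + 5)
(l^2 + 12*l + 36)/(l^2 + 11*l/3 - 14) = 3*(l + 6)/(3*l - 7)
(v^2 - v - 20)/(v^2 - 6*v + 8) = (v^2 - v - 20)/(v^2 - 6*v + 8)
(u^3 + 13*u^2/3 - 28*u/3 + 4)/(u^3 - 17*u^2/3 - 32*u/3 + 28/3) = (u^2 + 5*u - 6)/(u^2 - 5*u - 14)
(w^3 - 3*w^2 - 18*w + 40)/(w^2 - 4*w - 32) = (w^2 - 7*w + 10)/(w - 8)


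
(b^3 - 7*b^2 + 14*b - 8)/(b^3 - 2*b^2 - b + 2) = (b - 4)/(b + 1)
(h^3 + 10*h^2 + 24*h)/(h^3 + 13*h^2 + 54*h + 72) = h/(h + 3)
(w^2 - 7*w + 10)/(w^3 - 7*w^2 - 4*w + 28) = (w - 5)/(w^2 - 5*w - 14)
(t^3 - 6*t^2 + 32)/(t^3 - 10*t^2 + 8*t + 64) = (t - 4)/(t - 8)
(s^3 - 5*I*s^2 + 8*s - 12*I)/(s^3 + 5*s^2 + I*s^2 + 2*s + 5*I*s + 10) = (s - 6*I)/(s + 5)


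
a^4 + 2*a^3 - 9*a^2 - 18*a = a*(a - 3)*(a + 2)*(a + 3)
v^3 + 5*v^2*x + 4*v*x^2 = v*(v + x)*(v + 4*x)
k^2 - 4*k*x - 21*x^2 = (k - 7*x)*(k + 3*x)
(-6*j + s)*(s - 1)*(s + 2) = -6*j*s^2 - 6*j*s + 12*j + s^3 + s^2 - 2*s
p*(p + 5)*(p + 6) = p^3 + 11*p^2 + 30*p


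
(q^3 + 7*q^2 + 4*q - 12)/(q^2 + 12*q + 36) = (q^2 + q - 2)/(q + 6)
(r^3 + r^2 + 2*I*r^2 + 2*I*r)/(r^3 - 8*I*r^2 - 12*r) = (r^2 + r*(1 + 2*I) + 2*I)/(r^2 - 8*I*r - 12)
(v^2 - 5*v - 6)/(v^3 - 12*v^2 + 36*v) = (v + 1)/(v*(v - 6))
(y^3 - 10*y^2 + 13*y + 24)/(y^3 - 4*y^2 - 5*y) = (y^2 - 11*y + 24)/(y*(y - 5))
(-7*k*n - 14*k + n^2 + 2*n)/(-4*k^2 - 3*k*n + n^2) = (7*k*n + 14*k - n^2 - 2*n)/(4*k^2 + 3*k*n - n^2)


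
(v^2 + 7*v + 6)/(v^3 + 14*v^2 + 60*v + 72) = (v + 1)/(v^2 + 8*v + 12)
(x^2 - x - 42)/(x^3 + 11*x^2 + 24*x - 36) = (x - 7)/(x^2 + 5*x - 6)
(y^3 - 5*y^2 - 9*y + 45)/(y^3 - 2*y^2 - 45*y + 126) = (y^2 - 2*y - 15)/(y^2 + y - 42)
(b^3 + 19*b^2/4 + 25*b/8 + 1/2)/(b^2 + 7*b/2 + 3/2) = (b^2 + 17*b/4 + 1)/(b + 3)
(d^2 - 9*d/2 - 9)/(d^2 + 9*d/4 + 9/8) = 4*(d - 6)/(4*d + 3)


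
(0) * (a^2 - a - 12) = 0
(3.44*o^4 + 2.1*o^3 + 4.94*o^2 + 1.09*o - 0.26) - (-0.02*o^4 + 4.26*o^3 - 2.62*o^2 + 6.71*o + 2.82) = 3.46*o^4 - 2.16*o^3 + 7.56*o^2 - 5.62*o - 3.08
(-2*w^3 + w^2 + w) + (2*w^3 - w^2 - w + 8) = 8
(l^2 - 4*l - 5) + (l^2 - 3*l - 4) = 2*l^2 - 7*l - 9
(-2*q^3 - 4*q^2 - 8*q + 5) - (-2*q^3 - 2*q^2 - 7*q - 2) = -2*q^2 - q + 7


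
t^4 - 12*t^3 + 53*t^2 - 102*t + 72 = (t - 4)*(t - 3)^2*(t - 2)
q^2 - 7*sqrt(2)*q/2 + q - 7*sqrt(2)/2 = (q + 1)*(q - 7*sqrt(2)/2)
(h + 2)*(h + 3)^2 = h^3 + 8*h^2 + 21*h + 18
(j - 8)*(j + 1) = j^2 - 7*j - 8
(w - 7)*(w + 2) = w^2 - 5*w - 14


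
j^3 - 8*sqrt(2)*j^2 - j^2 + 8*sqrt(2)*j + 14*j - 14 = (j - 1)*(j - 7*sqrt(2))*(j - sqrt(2))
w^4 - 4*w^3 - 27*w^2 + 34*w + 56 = (w - 7)*(w - 2)*(w + 1)*(w + 4)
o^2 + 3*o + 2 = (o + 1)*(o + 2)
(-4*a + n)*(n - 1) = -4*a*n + 4*a + n^2 - n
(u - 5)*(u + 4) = u^2 - u - 20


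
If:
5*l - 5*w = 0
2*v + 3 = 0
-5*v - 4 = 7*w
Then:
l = 1/2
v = -3/2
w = 1/2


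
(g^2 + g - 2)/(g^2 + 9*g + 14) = (g - 1)/(g + 7)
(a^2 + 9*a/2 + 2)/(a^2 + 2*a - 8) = (a + 1/2)/(a - 2)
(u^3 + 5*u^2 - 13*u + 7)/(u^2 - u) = u + 6 - 7/u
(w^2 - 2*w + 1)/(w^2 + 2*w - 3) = (w - 1)/(w + 3)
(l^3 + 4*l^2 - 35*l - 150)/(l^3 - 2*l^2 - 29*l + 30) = (l + 5)/(l - 1)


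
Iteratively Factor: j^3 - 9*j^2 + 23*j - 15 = (j - 1)*(j^2 - 8*j + 15) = (j - 5)*(j - 1)*(j - 3)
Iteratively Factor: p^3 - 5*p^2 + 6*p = (p - 3)*(p^2 - 2*p) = p*(p - 3)*(p - 2)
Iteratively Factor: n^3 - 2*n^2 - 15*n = (n - 5)*(n^2 + 3*n) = n*(n - 5)*(n + 3)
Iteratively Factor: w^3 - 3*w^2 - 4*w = (w - 4)*(w^2 + w) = (w - 4)*(w + 1)*(w)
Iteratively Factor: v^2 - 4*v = (v - 4)*(v)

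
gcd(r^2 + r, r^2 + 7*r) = r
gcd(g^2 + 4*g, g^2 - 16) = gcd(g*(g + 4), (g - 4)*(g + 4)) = g + 4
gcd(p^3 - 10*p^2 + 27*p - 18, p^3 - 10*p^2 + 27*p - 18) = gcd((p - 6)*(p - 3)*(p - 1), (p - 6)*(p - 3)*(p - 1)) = p^3 - 10*p^2 + 27*p - 18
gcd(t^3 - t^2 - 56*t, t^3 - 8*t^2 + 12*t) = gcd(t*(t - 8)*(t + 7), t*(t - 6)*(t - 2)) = t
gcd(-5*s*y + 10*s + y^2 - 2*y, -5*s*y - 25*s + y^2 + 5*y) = -5*s + y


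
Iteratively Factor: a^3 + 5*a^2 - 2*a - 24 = (a - 2)*(a^2 + 7*a + 12) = (a - 2)*(a + 4)*(a + 3)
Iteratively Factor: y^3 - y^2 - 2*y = (y - 2)*(y^2 + y) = (y - 2)*(y + 1)*(y)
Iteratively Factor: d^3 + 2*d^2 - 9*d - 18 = (d + 2)*(d^2 - 9) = (d + 2)*(d + 3)*(d - 3)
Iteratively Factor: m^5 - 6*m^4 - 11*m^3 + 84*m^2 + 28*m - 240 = (m - 2)*(m^4 - 4*m^3 - 19*m^2 + 46*m + 120) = (m - 4)*(m - 2)*(m^3 - 19*m - 30) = (m - 5)*(m - 4)*(m - 2)*(m^2 + 5*m + 6) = (m - 5)*(m - 4)*(m - 2)*(m + 3)*(m + 2)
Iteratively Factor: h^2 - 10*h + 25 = (h - 5)*(h - 5)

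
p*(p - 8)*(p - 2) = p^3 - 10*p^2 + 16*p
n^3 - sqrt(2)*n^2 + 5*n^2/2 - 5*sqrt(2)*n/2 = n*(n + 5/2)*(n - sqrt(2))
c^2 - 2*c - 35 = (c - 7)*(c + 5)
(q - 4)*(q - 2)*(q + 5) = q^3 - q^2 - 22*q + 40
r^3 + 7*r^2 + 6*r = r*(r + 1)*(r + 6)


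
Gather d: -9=-9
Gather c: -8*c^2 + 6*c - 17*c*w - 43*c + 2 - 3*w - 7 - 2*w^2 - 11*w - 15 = -8*c^2 + c*(-17*w - 37) - 2*w^2 - 14*w - 20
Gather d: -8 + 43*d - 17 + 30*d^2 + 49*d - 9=30*d^2 + 92*d - 34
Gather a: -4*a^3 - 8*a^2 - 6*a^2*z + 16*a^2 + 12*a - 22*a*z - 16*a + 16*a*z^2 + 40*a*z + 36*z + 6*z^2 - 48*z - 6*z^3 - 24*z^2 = -4*a^3 + a^2*(8 - 6*z) + a*(16*z^2 + 18*z - 4) - 6*z^3 - 18*z^2 - 12*z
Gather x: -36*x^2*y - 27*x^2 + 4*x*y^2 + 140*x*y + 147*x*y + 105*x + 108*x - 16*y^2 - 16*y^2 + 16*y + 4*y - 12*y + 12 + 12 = x^2*(-36*y - 27) + x*(4*y^2 + 287*y + 213) - 32*y^2 + 8*y + 24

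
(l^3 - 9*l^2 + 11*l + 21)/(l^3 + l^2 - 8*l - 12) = (l^2 - 6*l - 7)/(l^2 + 4*l + 4)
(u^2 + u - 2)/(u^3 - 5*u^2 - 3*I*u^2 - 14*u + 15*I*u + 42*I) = (u - 1)/(u^2 - u*(7 + 3*I) + 21*I)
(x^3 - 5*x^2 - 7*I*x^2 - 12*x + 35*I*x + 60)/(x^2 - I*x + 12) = (x^2 - x*(5 + 3*I) + 15*I)/(x + 3*I)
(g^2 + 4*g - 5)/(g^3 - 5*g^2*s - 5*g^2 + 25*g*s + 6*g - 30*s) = (g^2 + 4*g - 5)/(g^3 - 5*g^2*s - 5*g^2 + 25*g*s + 6*g - 30*s)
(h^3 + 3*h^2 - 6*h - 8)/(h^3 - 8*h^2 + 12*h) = (h^2 + 5*h + 4)/(h*(h - 6))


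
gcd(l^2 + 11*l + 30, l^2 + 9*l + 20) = l + 5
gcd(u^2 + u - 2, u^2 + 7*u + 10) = u + 2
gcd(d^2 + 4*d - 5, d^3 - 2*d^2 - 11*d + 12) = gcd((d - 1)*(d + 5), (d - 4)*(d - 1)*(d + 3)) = d - 1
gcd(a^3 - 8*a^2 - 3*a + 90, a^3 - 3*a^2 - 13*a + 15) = a^2 - 2*a - 15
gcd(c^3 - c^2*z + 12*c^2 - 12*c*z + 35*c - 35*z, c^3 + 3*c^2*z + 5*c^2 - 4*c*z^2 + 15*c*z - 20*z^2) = -c^2 + c*z - 5*c + 5*z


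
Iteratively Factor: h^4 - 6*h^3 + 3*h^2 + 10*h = (h - 2)*(h^3 - 4*h^2 - 5*h) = (h - 5)*(h - 2)*(h^2 + h) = h*(h - 5)*(h - 2)*(h + 1)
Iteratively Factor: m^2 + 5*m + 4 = (m + 1)*(m + 4)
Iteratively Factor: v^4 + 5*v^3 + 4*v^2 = (v)*(v^3 + 5*v^2 + 4*v) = v^2*(v^2 + 5*v + 4) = v^2*(v + 1)*(v + 4)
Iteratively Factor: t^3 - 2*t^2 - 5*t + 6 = (t - 1)*(t^2 - t - 6) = (t - 1)*(t + 2)*(t - 3)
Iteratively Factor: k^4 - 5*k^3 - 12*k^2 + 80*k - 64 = (k - 4)*(k^3 - k^2 - 16*k + 16) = (k - 4)*(k + 4)*(k^2 - 5*k + 4) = (k - 4)*(k - 1)*(k + 4)*(k - 4)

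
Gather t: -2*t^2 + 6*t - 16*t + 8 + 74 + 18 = -2*t^2 - 10*t + 100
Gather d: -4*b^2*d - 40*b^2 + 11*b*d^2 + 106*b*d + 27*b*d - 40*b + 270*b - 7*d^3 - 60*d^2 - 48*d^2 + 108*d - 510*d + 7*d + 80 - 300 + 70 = -40*b^2 + 230*b - 7*d^3 + d^2*(11*b - 108) + d*(-4*b^2 + 133*b - 395) - 150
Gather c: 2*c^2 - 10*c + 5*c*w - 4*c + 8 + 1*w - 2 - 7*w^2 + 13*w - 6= 2*c^2 + c*(5*w - 14) - 7*w^2 + 14*w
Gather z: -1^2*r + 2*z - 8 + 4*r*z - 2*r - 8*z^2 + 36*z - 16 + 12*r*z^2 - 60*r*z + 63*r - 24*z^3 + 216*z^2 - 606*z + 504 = 60*r - 24*z^3 + z^2*(12*r + 208) + z*(-56*r - 568) + 480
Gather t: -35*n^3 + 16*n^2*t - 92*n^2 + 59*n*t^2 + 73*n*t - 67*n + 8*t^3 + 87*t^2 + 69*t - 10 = -35*n^3 - 92*n^2 - 67*n + 8*t^3 + t^2*(59*n + 87) + t*(16*n^2 + 73*n + 69) - 10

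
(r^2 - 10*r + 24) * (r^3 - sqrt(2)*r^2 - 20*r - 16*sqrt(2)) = r^5 - 10*r^4 - sqrt(2)*r^4 + 4*r^3 + 10*sqrt(2)*r^3 - 40*sqrt(2)*r^2 + 200*r^2 - 480*r + 160*sqrt(2)*r - 384*sqrt(2)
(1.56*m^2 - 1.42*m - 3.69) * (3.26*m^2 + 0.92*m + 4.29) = 5.0856*m^4 - 3.194*m^3 - 6.6434*m^2 - 9.4866*m - 15.8301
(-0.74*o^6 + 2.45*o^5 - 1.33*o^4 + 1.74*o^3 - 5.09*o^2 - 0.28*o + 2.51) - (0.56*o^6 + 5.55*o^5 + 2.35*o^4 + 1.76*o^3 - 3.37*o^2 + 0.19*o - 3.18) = -1.3*o^6 - 3.1*o^5 - 3.68*o^4 - 0.02*o^3 - 1.72*o^2 - 0.47*o + 5.69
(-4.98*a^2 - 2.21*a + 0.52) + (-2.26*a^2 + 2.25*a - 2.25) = -7.24*a^2 + 0.04*a - 1.73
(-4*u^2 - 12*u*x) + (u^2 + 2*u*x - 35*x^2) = -3*u^2 - 10*u*x - 35*x^2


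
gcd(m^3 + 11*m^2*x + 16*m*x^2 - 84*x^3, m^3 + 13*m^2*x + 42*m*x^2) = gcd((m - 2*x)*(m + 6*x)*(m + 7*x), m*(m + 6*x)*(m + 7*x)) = m^2 + 13*m*x + 42*x^2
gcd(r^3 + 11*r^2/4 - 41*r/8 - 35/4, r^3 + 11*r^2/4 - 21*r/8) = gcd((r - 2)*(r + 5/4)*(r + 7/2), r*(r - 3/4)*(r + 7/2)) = r + 7/2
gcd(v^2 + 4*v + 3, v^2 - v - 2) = v + 1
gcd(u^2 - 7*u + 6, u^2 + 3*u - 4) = u - 1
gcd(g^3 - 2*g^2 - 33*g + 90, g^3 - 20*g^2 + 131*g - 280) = g - 5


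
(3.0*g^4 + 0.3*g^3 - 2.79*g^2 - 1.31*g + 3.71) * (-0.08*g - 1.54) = -0.24*g^5 - 4.644*g^4 - 0.2388*g^3 + 4.4014*g^2 + 1.7206*g - 5.7134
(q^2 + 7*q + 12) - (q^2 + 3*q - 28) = 4*q + 40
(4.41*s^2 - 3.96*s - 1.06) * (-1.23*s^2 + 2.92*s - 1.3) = -5.4243*s^4 + 17.748*s^3 - 15.9924*s^2 + 2.0528*s + 1.378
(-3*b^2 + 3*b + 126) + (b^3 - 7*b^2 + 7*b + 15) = b^3 - 10*b^2 + 10*b + 141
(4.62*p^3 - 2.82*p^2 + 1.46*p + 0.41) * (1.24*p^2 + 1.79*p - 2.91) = 5.7288*p^5 + 4.773*p^4 - 16.6816*p^3 + 11.328*p^2 - 3.5147*p - 1.1931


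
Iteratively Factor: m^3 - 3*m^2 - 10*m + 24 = (m + 3)*(m^2 - 6*m + 8) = (m - 4)*(m + 3)*(m - 2)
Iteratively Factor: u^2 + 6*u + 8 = (u + 2)*(u + 4)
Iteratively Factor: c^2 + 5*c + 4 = (c + 4)*(c + 1)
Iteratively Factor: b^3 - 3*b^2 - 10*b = (b + 2)*(b^2 - 5*b) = (b - 5)*(b + 2)*(b)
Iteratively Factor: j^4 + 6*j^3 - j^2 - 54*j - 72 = (j - 3)*(j^3 + 9*j^2 + 26*j + 24) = (j - 3)*(j + 2)*(j^2 + 7*j + 12) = (j - 3)*(j + 2)*(j + 3)*(j + 4)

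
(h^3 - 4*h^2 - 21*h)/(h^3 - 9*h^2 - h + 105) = h/(h - 5)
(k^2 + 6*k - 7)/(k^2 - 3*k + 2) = (k + 7)/(k - 2)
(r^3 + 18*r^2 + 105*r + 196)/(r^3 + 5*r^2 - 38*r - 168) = (r + 7)/(r - 6)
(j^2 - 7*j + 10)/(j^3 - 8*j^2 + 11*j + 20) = (j - 2)/(j^2 - 3*j - 4)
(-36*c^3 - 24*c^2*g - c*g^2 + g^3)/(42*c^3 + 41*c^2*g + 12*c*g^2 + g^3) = (-6*c + g)/(7*c + g)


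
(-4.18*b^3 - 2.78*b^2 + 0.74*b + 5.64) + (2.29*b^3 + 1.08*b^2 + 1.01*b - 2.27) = -1.89*b^3 - 1.7*b^2 + 1.75*b + 3.37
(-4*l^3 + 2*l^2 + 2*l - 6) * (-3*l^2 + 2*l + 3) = 12*l^5 - 14*l^4 - 14*l^3 + 28*l^2 - 6*l - 18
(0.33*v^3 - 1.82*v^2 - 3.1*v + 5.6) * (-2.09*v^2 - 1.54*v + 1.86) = -0.6897*v^5 + 3.2956*v^4 + 9.8956*v^3 - 10.3152*v^2 - 14.39*v + 10.416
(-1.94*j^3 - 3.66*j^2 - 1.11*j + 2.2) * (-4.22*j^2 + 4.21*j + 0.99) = 8.1868*j^5 + 7.2778*j^4 - 12.645*j^3 - 17.5805*j^2 + 8.1631*j + 2.178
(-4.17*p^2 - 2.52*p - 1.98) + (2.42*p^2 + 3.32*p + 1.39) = -1.75*p^2 + 0.8*p - 0.59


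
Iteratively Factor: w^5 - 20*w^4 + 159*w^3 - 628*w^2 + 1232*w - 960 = (w - 3)*(w^4 - 17*w^3 + 108*w^2 - 304*w + 320) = (w - 4)*(w - 3)*(w^3 - 13*w^2 + 56*w - 80) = (w - 4)^2*(w - 3)*(w^2 - 9*w + 20) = (w - 5)*(w - 4)^2*(w - 3)*(w - 4)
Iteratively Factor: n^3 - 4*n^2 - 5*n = (n + 1)*(n^2 - 5*n) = n*(n + 1)*(n - 5)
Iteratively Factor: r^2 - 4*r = (r - 4)*(r)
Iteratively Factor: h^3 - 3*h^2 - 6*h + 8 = (h + 2)*(h^2 - 5*h + 4) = (h - 1)*(h + 2)*(h - 4)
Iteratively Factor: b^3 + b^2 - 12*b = (b + 4)*(b^2 - 3*b) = b*(b + 4)*(b - 3)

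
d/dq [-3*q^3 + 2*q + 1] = 2 - 9*q^2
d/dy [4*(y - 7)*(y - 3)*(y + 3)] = 12*y^2 - 56*y - 36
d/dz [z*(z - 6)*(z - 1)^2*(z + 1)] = 5*z^4 - 28*z^3 + 15*z^2 + 14*z - 6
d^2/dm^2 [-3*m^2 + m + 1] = -6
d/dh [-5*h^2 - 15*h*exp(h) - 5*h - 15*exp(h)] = -15*h*exp(h) - 10*h - 30*exp(h) - 5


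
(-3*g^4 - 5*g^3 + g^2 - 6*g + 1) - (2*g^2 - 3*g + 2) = -3*g^4 - 5*g^3 - g^2 - 3*g - 1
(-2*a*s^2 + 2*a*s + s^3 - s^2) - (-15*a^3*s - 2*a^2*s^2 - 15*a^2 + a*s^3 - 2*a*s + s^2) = 15*a^3*s + 2*a^2*s^2 + 15*a^2 - a*s^3 - 2*a*s^2 + 4*a*s + s^3 - 2*s^2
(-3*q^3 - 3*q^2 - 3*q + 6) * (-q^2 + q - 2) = 3*q^5 + 6*q^3 - 3*q^2 + 12*q - 12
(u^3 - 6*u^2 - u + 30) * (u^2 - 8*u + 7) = u^5 - 14*u^4 + 54*u^3 - 4*u^2 - 247*u + 210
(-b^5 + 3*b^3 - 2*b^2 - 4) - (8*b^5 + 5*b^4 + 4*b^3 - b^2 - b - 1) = -9*b^5 - 5*b^4 - b^3 - b^2 + b - 3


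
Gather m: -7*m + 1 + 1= 2 - 7*m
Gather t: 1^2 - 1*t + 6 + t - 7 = 0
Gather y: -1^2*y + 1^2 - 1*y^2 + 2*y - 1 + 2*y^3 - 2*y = 2*y^3 - y^2 - y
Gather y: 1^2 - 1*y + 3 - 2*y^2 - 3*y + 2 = -2*y^2 - 4*y + 6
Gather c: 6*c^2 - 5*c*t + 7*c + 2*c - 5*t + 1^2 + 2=6*c^2 + c*(9 - 5*t) - 5*t + 3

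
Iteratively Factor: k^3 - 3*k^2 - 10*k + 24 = (k - 4)*(k^2 + k - 6) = (k - 4)*(k + 3)*(k - 2)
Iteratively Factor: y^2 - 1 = (y + 1)*(y - 1)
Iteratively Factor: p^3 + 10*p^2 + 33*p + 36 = (p + 3)*(p^2 + 7*p + 12) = (p + 3)^2*(p + 4)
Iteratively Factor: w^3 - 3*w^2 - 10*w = (w)*(w^2 - 3*w - 10) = w*(w - 5)*(w + 2)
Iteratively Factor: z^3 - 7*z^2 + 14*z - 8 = (z - 4)*(z^2 - 3*z + 2) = (z - 4)*(z - 1)*(z - 2)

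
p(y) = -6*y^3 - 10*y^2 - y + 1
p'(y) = -18*y^2 - 20*y - 1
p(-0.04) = 1.02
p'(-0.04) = -0.23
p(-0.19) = 0.87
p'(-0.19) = 2.15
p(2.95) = -243.01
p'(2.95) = -216.64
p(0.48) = -2.45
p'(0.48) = -14.75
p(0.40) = -1.38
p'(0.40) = -11.88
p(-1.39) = -0.82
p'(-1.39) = -7.98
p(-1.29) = -1.47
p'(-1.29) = -5.15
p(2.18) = -110.87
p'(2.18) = -130.14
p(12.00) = -11819.00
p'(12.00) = -2833.00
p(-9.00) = 3574.00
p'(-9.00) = -1279.00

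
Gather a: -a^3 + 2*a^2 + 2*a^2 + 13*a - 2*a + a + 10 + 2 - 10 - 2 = -a^3 + 4*a^2 + 12*a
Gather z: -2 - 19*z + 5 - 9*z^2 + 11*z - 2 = -9*z^2 - 8*z + 1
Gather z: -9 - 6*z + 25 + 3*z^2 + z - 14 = 3*z^2 - 5*z + 2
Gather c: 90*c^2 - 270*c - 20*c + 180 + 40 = 90*c^2 - 290*c + 220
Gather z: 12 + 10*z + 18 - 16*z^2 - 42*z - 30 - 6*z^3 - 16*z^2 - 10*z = -6*z^3 - 32*z^2 - 42*z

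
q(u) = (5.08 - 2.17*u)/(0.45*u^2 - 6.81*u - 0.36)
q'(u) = (5.08 - 2.17*u)*(6.81 - 0.9*u)/(0.45*u^2 - 6.81*u - 0.36)^2 - 2.17/(0.45*u^2 - 6.81*u - 0.36)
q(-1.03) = 1.03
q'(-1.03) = 0.81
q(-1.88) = 0.65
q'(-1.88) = 0.24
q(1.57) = -0.17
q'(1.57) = 0.31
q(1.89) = -0.08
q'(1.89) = 0.22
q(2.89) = 0.07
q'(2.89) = 0.11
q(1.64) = -0.15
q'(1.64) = 0.29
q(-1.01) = 1.04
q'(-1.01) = 0.84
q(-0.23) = 4.54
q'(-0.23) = 24.11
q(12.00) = 1.21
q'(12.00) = 0.41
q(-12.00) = 0.21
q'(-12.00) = 0.01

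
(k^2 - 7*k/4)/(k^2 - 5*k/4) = (4*k - 7)/(4*k - 5)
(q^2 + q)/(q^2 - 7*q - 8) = q/(q - 8)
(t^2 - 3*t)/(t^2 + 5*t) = (t - 3)/(t + 5)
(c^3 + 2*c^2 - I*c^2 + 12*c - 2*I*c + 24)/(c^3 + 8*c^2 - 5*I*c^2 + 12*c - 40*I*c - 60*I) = (c^2 - I*c + 12)/(c^2 + c*(6 - 5*I) - 30*I)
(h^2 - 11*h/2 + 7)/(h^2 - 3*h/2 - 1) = (2*h - 7)/(2*h + 1)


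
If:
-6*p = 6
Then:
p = -1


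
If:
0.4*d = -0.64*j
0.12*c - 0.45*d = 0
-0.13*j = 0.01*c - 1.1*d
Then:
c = 0.00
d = 0.00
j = 0.00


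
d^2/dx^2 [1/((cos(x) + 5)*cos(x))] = (-(1 - cos(2*x))^2 + 75*cos(x)/4 - 27*cos(2*x)/2 - 15*cos(3*x)/4 + 81/2)/((cos(x) + 5)^3*cos(x)^3)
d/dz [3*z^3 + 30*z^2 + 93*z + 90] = 9*z^2 + 60*z + 93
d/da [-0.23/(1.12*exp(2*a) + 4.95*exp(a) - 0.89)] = (0.5152*exp(a) + 1.1385)*exp(a)/(1.12*exp(2*a) + 4.95*exp(a) - 0.89)^2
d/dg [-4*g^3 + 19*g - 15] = 19 - 12*g^2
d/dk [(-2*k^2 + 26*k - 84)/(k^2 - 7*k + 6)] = -12/(k^2 - 2*k + 1)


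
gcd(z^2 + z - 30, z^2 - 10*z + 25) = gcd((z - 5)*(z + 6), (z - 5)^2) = z - 5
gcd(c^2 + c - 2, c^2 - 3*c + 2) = c - 1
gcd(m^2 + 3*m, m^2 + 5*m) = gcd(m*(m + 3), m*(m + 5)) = m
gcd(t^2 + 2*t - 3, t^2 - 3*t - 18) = t + 3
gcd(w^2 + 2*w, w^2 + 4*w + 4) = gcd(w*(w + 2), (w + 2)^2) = w + 2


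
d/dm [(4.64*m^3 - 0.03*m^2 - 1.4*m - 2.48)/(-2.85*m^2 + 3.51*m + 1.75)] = (-13.224*m^4 + 32.5728*m^3 + 20.2647*m^2 - 14.241*m + 6.2548)/(8.1225*m^4 - 20.007*m^3 + 2.3451*m^2 + 12.285*m + 3.0625)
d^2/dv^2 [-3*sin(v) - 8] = 3*sin(v)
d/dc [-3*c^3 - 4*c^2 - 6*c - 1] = -9*c^2 - 8*c - 6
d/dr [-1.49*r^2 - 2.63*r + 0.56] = -2.98*r - 2.63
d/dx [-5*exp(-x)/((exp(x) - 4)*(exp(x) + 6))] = 5*(3*exp(2*x) + 4*exp(x) - 24)*exp(-x)/(exp(4*x) + 4*exp(3*x) - 44*exp(2*x) - 96*exp(x) + 576)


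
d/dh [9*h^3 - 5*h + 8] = 27*h^2 - 5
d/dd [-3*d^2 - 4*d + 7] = -6*d - 4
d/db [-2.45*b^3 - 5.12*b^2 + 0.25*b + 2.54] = -7.35*b^2 - 10.24*b + 0.25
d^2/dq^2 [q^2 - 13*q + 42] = 2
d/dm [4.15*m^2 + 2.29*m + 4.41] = 8.3*m + 2.29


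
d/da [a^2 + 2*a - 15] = 2*a + 2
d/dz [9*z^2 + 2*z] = 18*z + 2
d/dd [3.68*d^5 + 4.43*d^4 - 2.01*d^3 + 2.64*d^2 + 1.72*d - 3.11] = 18.4*d^4 + 17.72*d^3 - 6.03*d^2 + 5.28*d + 1.72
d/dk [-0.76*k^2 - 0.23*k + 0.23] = -1.52*k - 0.23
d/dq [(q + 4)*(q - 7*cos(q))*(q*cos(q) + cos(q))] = (q + 1)*(q + 4)*(7*sin(q) + 1)*cos(q) + (q + 1)*(q - 7*cos(q))*cos(q) - (q + 4)*(q - 7*cos(q))*(q*sin(q) - sqrt(2)*cos(q + pi/4))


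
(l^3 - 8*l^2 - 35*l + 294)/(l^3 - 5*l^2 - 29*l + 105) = (l^2 - l - 42)/(l^2 + 2*l - 15)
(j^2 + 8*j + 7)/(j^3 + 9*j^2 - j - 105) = (j + 1)/(j^2 + 2*j - 15)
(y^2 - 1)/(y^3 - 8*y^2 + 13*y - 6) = (y + 1)/(y^2 - 7*y + 6)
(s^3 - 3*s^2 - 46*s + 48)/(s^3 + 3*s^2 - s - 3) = (s^2 - 2*s - 48)/(s^2 + 4*s + 3)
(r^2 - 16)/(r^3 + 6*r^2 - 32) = (r - 4)/(r^2 + 2*r - 8)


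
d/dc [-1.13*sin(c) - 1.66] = -1.13*cos(c)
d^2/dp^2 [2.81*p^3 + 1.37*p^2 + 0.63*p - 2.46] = 16.86*p + 2.74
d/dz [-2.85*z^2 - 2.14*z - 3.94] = -5.7*z - 2.14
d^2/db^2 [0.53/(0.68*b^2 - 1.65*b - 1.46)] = (0.490144*b^2 - 1.18932*b - 0.53*(1.36*b - 1.65)*(2.72*b - 3.3) - 1.052368)/(-0.68*b^2 + 1.65*b + 1.46)^3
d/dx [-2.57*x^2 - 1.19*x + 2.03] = -5.14*x - 1.19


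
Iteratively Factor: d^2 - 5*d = (d)*(d - 5)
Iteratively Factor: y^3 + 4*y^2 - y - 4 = (y + 1)*(y^2 + 3*y - 4) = (y + 1)*(y + 4)*(y - 1)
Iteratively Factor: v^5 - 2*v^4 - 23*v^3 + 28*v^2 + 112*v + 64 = (v - 4)*(v^4 + 2*v^3 - 15*v^2 - 32*v - 16) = (v - 4)^2*(v^3 + 6*v^2 + 9*v + 4) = (v - 4)^2*(v + 1)*(v^2 + 5*v + 4) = (v - 4)^2*(v + 1)^2*(v + 4)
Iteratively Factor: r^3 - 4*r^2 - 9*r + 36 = (r - 4)*(r^2 - 9) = (r - 4)*(r - 3)*(r + 3)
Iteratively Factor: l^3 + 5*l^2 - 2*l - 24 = (l + 4)*(l^2 + l - 6) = (l - 2)*(l + 4)*(l + 3)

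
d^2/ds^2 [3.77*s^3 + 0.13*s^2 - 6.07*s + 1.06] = 22.62*s + 0.26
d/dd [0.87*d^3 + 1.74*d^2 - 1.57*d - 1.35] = 2.61*d^2 + 3.48*d - 1.57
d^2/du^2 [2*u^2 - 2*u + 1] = 4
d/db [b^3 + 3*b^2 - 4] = 3*b*(b + 2)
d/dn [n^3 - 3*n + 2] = 3*n^2 - 3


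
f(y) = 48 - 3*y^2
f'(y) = -6*y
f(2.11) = 34.64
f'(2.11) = -12.66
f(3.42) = 12.91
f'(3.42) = -20.52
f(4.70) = -18.27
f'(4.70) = -28.20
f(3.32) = 14.93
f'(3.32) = -19.92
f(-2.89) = 22.94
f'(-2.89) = 17.34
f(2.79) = 24.65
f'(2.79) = -16.74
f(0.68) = 46.61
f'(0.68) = -4.08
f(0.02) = 48.00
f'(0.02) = -0.12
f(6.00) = -60.00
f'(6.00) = -36.00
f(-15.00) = -627.00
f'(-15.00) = 90.00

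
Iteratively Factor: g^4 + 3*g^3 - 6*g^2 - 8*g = (g)*(g^3 + 3*g^2 - 6*g - 8) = g*(g + 1)*(g^2 + 2*g - 8) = g*(g - 2)*(g + 1)*(g + 4)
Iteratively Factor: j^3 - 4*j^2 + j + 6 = (j + 1)*(j^2 - 5*j + 6) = (j - 3)*(j + 1)*(j - 2)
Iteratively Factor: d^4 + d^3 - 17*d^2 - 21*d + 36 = (d - 4)*(d^3 + 5*d^2 + 3*d - 9) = (d - 4)*(d + 3)*(d^2 + 2*d - 3) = (d - 4)*(d + 3)^2*(d - 1)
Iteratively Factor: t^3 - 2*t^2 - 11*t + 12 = (t - 4)*(t^2 + 2*t - 3) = (t - 4)*(t - 1)*(t + 3)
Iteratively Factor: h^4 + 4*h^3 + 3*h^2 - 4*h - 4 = (h + 1)*(h^3 + 3*h^2 - 4) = (h + 1)*(h + 2)*(h^2 + h - 2) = (h - 1)*(h + 1)*(h + 2)*(h + 2)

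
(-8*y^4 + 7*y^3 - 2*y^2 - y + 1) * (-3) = 24*y^4 - 21*y^3 + 6*y^2 + 3*y - 3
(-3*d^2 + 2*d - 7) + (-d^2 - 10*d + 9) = -4*d^2 - 8*d + 2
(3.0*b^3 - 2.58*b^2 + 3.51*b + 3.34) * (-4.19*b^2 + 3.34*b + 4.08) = -12.57*b^5 + 20.8302*b^4 - 11.0841*b^3 - 12.7976*b^2 + 25.4764*b + 13.6272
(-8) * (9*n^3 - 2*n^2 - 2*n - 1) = -72*n^3 + 16*n^2 + 16*n + 8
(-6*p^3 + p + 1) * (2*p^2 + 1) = -12*p^5 - 4*p^3 + 2*p^2 + p + 1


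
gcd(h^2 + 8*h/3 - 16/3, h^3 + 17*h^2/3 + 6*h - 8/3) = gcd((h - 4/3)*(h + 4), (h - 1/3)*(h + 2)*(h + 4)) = h + 4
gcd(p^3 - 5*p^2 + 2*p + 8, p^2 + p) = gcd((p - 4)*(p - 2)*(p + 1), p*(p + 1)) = p + 1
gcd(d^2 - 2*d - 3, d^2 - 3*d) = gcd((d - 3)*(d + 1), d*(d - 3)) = d - 3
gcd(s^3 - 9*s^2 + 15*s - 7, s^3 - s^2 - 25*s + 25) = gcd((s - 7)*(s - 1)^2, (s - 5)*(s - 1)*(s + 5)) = s - 1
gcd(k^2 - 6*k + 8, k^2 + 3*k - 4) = 1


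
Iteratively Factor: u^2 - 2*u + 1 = (u - 1)*(u - 1)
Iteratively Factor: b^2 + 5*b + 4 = (b + 1)*(b + 4)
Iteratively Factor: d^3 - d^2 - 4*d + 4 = (d - 2)*(d^2 + d - 2) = (d - 2)*(d + 2)*(d - 1)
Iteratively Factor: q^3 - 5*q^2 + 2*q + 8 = (q + 1)*(q^2 - 6*q + 8) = (q - 2)*(q + 1)*(q - 4)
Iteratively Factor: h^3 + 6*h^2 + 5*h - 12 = (h + 4)*(h^2 + 2*h - 3) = (h + 3)*(h + 4)*(h - 1)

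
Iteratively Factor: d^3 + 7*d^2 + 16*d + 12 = (d + 3)*(d^2 + 4*d + 4) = (d + 2)*(d + 3)*(d + 2)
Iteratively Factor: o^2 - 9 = (o + 3)*(o - 3)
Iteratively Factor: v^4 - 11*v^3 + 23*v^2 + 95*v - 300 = (v - 4)*(v^3 - 7*v^2 - 5*v + 75) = (v - 5)*(v - 4)*(v^2 - 2*v - 15) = (v - 5)^2*(v - 4)*(v + 3)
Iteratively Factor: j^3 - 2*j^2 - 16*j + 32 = (j - 4)*(j^2 + 2*j - 8) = (j - 4)*(j + 4)*(j - 2)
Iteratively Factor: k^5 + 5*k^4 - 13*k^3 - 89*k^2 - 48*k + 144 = (k - 4)*(k^4 + 9*k^3 + 23*k^2 + 3*k - 36) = (k - 4)*(k - 1)*(k^3 + 10*k^2 + 33*k + 36) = (k - 4)*(k - 1)*(k + 4)*(k^2 + 6*k + 9) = (k - 4)*(k - 1)*(k + 3)*(k + 4)*(k + 3)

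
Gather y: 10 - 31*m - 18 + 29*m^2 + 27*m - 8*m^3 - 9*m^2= -8*m^3 + 20*m^2 - 4*m - 8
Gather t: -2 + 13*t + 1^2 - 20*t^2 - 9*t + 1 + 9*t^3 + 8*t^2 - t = 9*t^3 - 12*t^2 + 3*t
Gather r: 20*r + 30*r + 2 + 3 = 50*r + 5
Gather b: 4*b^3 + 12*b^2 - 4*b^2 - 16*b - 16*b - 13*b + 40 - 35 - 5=4*b^3 + 8*b^2 - 45*b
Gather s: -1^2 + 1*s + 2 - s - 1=0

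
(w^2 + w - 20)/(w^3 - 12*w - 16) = (w + 5)/(w^2 + 4*w + 4)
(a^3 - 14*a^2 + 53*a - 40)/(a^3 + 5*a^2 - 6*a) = (a^2 - 13*a + 40)/(a*(a + 6))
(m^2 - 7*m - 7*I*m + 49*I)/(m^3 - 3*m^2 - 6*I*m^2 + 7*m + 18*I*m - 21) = (m - 7)/(m^2 + m*(-3 + I) - 3*I)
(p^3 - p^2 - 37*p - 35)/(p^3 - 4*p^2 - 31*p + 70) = (p + 1)/(p - 2)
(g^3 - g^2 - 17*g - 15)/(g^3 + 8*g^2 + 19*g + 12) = (g - 5)/(g + 4)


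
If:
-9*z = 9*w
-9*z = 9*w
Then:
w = -z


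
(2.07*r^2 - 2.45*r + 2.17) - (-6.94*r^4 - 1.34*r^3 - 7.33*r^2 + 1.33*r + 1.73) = 6.94*r^4 + 1.34*r^3 + 9.4*r^2 - 3.78*r + 0.44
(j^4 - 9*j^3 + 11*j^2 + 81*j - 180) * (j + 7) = j^5 - 2*j^4 - 52*j^3 + 158*j^2 + 387*j - 1260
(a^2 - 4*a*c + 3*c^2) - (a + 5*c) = a^2 - 4*a*c - a + 3*c^2 - 5*c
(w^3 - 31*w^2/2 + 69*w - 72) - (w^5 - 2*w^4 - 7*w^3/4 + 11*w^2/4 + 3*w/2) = -w^5 + 2*w^4 + 11*w^3/4 - 73*w^2/4 + 135*w/2 - 72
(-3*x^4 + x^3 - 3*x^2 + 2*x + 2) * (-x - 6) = 3*x^5 + 17*x^4 - 3*x^3 + 16*x^2 - 14*x - 12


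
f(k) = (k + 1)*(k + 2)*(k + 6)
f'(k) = (k + 1)*(k + 2) + (k + 1)*(k + 6) + (k + 2)*(k + 6) = 3*k^2 + 18*k + 20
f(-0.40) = 5.38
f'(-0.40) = 13.28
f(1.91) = 90.00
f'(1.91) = 65.32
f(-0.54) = 3.67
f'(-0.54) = 11.15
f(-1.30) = -0.99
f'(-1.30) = 1.67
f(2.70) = 151.29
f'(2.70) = 90.47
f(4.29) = 342.39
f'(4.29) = 152.43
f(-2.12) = 0.52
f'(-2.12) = -4.68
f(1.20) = 50.69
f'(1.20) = 45.92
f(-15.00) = -1638.00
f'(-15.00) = 425.00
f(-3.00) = 6.00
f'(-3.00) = -7.00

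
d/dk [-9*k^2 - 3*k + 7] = -18*k - 3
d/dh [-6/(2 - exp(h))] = -6*exp(h)/(exp(h) - 2)^2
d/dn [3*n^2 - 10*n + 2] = 6*n - 10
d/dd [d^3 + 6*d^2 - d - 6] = 3*d^2 + 12*d - 1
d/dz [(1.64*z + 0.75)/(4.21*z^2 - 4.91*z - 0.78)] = (-6.9044*z^2 - 6.315*z + 2.4033)/(17.7241*z^4 - 41.3422*z^3 + 17.5405*z^2 + 7.6596*z + 0.6084)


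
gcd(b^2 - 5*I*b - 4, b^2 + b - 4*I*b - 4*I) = b - 4*I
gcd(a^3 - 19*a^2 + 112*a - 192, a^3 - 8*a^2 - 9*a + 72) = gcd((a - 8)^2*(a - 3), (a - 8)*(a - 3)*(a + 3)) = a^2 - 11*a + 24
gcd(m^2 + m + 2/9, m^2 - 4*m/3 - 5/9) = m + 1/3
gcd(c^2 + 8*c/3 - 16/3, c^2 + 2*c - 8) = c + 4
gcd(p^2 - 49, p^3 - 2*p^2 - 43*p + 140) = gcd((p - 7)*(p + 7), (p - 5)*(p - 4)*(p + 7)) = p + 7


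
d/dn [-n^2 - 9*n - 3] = -2*n - 9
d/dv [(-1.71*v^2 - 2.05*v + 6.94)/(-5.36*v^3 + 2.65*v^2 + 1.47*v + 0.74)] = (-9.1656*v^4 - 21.976*v^3 + 114.514*v^2 - 39.3128*v - 11.7188)/(28.7296*v^6 - 28.408*v^5 - 8.7359*v^4 - 0.141800000000001*v^3 + 6.0829*v^2 + 2.1756*v + 0.5476)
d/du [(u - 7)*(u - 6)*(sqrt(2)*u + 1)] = 3*sqrt(2)*u^2 - 26*sqrt(2)*u + 2*u - 13 + 42*sqrt(2)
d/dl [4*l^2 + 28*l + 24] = 8*l + 28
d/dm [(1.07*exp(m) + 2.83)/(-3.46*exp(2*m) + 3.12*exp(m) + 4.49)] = (3.7022*exp(2*m) + 19.5836*exp(m) - 4.0253)*exp(m)/(11.9716*exp(4*m) - 21.5904*exp(3*m) - 21.3364*exp(2*m) + 28.0176*exp(m) + 20.1601)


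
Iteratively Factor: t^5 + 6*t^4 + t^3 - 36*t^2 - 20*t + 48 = (t - 2)*(t^4 + 8*t^3 + 17*t^2 - 2*t - 24) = (t - 2)*(t - 1)*(t^3 + 9*t^2 + 26*t + 24) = (t - 2)*(t - 1)*(t + 4)*(t^2 + 5*t + 6) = (t - 2)*(t - 1)*(t + 2)*(t + 4)*(t + 3)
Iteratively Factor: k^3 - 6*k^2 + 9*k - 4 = (k - 4)*(k^2 - 2*k + 1) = (k - 4)*(k - 1)*(k - 1)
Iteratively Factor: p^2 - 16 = (p - 4)*(p + 4)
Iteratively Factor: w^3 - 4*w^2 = (w)*(w^2 - 4*w) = w^2*(w - 4)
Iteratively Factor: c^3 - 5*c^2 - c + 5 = (c + 1)*(c^2 - 6*c + 5) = (c - 1)*(c + 1)*(c - 5)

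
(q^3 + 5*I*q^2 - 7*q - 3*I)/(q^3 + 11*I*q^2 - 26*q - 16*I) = (q^2 + 4*I*q - 3)/(q^2 + 10*I*q - 16)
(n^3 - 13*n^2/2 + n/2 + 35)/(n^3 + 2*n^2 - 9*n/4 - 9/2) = 2*(2*n^2 - 17*n + 35)/(4*n^2 - 9)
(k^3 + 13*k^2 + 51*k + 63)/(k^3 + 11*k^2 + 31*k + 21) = (k + 3)/(k + 1)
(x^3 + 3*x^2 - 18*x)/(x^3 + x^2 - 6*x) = (x^2 + 3*x - 18)/(x^2 + x - 6)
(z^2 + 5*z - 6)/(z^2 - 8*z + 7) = (z + 6)/(z - 7)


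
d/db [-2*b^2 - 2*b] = -4*b - 2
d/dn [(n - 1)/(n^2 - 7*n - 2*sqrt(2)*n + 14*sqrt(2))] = (n^2 - 7*n - 2*sqrt(2)*n + (n - 1)*(-2*n + 2*sqrt(2) + 7) + 14*sqrt(2))/(n^2 - 7*n - 2*sqrt(2)*n + 14*sqrt(2))^2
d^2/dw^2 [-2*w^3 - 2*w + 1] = -12*w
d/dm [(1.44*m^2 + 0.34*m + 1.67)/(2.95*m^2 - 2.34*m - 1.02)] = (-4.3726*m^2 - 12.7906*m + 3.561)/(8.7025*m^4 - 13.806*m^3 - 0.542400000000002*m^2 + 4.7736*m + 1.0404)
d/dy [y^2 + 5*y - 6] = 2*y + 5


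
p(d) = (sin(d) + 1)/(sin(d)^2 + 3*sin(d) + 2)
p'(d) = (-2*sin(d)*cos(d) - 3*cos(d))*(sin(d) + 1)/(sin(d)^2 + 3*sin(d) + 2)^2 + cos(d)/(sin(d)^2 + 3*sin(d) + 2) = -cos(d)/(sin(d) + 2)^2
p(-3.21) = 0.48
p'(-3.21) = 0.23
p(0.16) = 0.46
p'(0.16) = -0.21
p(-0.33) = 0.60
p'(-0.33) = -0.34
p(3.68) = 0.67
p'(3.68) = 0.39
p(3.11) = 0.49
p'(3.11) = 0.24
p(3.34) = 0.55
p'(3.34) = 0.30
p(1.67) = 0.33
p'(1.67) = 0.01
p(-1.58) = 1.00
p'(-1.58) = 0.01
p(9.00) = 0.41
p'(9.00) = 0.16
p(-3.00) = 0.54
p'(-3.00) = 0.29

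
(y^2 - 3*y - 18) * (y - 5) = y^3 - 8*y^2 - 3*y + 90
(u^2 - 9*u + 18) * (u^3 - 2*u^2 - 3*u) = u^5 - 11*u^4 + 33*u^3 - 9*u^2 - 54*u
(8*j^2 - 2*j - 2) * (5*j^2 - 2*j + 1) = 40*j^4 - 26*j^3 + 2*j^2 + 2*j - 2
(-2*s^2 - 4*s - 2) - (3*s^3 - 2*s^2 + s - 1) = -3*s^3 - 5*s - 1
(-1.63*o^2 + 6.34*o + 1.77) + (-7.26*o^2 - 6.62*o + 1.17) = -8.89*o^2 - 0.28*o + 2.94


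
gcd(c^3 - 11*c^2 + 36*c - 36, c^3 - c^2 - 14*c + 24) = c^2 - 5*c + 6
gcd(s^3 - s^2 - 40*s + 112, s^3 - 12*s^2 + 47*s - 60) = s - 4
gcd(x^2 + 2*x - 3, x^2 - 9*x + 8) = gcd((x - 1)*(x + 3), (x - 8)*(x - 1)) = x - 1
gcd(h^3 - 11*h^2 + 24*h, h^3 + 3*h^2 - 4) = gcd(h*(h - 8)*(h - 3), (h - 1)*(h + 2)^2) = 1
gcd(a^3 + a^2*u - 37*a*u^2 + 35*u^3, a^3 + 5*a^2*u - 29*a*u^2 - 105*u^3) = -a^2 - 2*a*u + 35*u^2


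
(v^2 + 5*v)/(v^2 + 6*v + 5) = v/(v + 1)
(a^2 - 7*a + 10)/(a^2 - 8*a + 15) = (a - 2)/(a - 3)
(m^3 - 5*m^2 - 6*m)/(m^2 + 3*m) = (m^2 - 5*m - 6)/(m + 3)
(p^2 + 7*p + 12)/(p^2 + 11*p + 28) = (p + 3)/(p + 7)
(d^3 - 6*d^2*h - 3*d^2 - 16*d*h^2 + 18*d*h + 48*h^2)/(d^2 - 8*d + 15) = (d^2 - 6*d*h - 16*h^2)/(d - 5)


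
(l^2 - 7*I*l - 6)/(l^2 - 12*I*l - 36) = (l - I)/(l - 6*I)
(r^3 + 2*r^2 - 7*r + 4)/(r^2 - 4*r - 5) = (-r^3 - 2*r^2 + 7*r - 4)/(-r^2 + 4*r + 5)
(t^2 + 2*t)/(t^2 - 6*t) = (t + 2)/(t - 6)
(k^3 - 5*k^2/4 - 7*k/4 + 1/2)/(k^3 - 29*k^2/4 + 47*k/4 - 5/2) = (k + 1)/(k - 5)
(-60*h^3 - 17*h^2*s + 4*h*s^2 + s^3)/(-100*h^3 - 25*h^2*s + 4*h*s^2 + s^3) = (-12*h^2 - h*s + s^2)/(-20*h^2 - h*s + s^2)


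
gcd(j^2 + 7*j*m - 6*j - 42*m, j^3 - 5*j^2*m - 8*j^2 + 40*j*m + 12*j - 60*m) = j - 6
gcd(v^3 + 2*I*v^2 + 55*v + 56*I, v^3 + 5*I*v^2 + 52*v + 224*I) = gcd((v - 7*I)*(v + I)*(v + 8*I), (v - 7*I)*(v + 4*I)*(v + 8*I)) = v^2 + I*v + 56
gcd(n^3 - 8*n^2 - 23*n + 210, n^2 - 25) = n + 5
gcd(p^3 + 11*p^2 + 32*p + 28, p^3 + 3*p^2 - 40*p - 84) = p^2 + 9*p + 14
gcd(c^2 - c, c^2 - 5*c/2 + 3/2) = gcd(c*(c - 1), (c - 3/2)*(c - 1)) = c - 1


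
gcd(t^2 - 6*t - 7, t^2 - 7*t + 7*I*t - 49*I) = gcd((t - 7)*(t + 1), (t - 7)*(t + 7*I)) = t - 7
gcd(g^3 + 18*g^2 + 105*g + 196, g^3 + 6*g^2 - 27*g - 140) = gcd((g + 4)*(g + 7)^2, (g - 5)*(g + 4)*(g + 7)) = g^2 + 11*g + 28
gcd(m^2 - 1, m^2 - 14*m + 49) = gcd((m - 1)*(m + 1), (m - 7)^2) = 1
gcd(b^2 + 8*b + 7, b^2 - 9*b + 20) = 1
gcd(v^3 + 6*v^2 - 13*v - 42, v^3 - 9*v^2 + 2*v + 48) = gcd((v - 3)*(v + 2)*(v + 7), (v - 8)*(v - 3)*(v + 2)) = v^2 - v - 6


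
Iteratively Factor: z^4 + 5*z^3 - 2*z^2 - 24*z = (z + 4)*(z^3 + z^2 - 6*z) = z*(z + 4)*(z^2 + z - 6) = z*(z - 2)*(z + 4)*(z + 3)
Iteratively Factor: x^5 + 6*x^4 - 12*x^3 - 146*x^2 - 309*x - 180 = (x + 3)*(x^4 + 3*x^3 - 21*x^2 - 83*x - 60) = (x - 5)*(x + 3)*(x^3 + 8*x^2 + 19*x + 12) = (x - 5)*(x + 3)^2*(x^2 + 5*x + 4) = (x - 5)*(x + 3)^2*(x + 4)*(x + 1)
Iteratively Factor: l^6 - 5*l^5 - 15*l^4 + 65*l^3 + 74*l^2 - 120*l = (l - 4)*(l^5 - l^4 - 19*l^3 - 11*l^2 + 30*l) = (l - 4)*(l + 3)*(l^4 - 4*l^3 - 7*l^2 + 10*l) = (l - 5)*(l - 4)*(l + 3)*(l^3 + l^2 - 2*l) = (l - 5)*(l - 4)*(l - 1)*(l + 3)*(l^2 + 2*l) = l*(l - 5)*(l - 4)*(l - 1)*(l + 3)*(l + 2)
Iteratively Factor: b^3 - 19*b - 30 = (b + 2)*(b^2 - 2*b - 15) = (b - 5)*(b + 2)*(b + 3)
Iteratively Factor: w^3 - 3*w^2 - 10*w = (w - 5)*(w^2 + 2*w) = (w - 5)*(w + 2)*(w)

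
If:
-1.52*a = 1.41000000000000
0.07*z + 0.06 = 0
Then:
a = -0.93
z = -0.86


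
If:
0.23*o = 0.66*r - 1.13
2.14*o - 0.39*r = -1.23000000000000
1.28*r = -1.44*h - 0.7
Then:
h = -1.92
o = -0.28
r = 1.61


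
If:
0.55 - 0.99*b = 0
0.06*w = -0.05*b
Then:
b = 0.56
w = -0.46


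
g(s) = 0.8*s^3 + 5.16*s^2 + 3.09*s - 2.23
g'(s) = 2.4*s^2 + 10.32*s + 3.09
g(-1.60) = 2.76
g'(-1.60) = -7.28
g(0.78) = 3.70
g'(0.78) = 12.60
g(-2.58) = 10.41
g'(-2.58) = -7.56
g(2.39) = 45.55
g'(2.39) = 41.46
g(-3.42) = 15.55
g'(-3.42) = -4.13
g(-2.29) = 8.15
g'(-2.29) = -7.96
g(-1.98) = 5.67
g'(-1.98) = -7.93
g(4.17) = 158.39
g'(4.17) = 87.86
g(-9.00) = -195.28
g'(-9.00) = 104.61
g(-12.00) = -678.67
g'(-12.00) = 224.85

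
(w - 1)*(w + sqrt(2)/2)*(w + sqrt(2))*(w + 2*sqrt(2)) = w^4 - w^3 + 7*sqrt(2)*w^3/2 - 7*sqrt(2)*w^2/2 + 7*w^2 - 7*w + 2*sqrt(2)*w - 2*sqrt(2)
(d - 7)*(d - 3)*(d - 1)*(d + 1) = d^4 - 10*d^3 + 20*d^2 + 10*d - 21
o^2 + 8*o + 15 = (o + 3)*(o + 5)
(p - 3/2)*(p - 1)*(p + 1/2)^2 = p^4 - 3*p^3/2 - 3*p^2/4 + 7*p/8 + 3/8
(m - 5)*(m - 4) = m^2 - 9*m + 20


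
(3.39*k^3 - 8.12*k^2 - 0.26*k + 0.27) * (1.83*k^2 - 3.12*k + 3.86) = 6.2037*k^5 - 25.4364*k^4 + 37.944*k^3 - 30.0379*k^2 - 1.846*k + 1.0422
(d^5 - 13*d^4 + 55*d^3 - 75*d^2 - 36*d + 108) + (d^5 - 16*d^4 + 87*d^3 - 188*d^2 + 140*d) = 2*d^5 - 29*d^4 + 142*d^3 - 263*d^2 + 104*d + 108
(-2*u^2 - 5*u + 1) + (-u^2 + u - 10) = -3*u^2 - 4*u - 9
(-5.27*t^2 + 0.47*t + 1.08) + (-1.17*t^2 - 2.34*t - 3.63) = -6.44*t^2 - 1.87*t - 2.55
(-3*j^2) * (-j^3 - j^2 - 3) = 3*j^5 + 3*j^4 + 9*j^2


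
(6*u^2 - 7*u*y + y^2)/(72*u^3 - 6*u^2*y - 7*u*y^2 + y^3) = (-u + y)/(-12*u^2 - u*y + y^2)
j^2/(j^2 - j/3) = 3*j/(3*j - 1)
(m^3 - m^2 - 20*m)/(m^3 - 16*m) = (m - 5)/(m - 4)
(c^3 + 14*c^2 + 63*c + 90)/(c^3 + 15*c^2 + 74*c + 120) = (c + 3)/(c + 4)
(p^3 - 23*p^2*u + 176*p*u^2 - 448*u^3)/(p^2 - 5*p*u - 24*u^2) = (p^2 - 15*p*u + 56*u^2)/(p + 3*u)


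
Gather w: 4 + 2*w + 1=2*w + 5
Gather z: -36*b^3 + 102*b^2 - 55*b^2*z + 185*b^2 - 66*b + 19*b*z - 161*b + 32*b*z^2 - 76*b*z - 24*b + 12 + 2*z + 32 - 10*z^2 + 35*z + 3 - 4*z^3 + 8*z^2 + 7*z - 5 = -36*b^3 + 287*b^2 - 251*b - 4*z^3 + z^2*(32*b - 2) + z*(-55*b^2 - 57*b + 44) + 42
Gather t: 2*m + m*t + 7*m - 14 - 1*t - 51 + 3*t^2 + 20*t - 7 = 9*m + 3*t^2 + t*(m + 19) - 72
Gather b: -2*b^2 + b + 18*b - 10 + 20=-2*b^2 + 19*b + 10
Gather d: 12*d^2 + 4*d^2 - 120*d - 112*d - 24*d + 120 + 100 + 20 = 16*d^2 - 256*d + 240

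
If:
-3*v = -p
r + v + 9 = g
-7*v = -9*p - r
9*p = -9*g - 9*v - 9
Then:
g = -11/3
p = 2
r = -40/3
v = 2/3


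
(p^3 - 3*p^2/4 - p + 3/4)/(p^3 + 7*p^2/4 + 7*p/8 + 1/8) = 2*(4*p^2 - 7*p + 3)/(8*p^2 + 6*p + 1)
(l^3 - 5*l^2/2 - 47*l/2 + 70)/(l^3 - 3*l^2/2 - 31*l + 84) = (l + 5)/(l + 6)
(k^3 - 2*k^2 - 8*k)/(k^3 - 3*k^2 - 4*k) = (k + 2)/(k + 1)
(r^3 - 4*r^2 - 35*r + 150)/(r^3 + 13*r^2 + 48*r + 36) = (r^2 - 10*r + 25)/(r^2 + 7*r + 6)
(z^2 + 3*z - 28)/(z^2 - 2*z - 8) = (z + 7)/(z + 2)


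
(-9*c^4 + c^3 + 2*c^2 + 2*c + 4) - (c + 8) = -9*c^4 + c^3 + 2*c^2 + c - 4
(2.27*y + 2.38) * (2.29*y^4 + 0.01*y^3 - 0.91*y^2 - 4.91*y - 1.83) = 5.1983*y^5 + 5.4729*y^4 - 2.0419*y^3 - 13.3115*y^2 - 15.8399*y - 4.3554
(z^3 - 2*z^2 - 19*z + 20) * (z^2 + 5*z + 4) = z^5 + 3*z^4 - 25*z^3 - 83*z^2 + 24*z + 80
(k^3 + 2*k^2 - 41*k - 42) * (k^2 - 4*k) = k^5 - 2*k^4 - 49*k^3 + 122*k^2 + 168*k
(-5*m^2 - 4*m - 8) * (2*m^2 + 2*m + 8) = -10*m^4 - 18*m^3 - 64*m^2 - 48*m - 64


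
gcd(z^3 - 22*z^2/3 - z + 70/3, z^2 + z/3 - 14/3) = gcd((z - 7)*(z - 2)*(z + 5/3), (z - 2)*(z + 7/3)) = z - 2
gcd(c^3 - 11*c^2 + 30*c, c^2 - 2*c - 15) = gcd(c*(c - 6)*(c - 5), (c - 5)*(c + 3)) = c - 5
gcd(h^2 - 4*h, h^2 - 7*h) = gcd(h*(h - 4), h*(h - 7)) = h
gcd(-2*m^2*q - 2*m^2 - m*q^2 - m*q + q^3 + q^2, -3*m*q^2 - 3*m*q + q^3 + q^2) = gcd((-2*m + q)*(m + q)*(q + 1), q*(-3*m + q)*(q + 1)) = q + 1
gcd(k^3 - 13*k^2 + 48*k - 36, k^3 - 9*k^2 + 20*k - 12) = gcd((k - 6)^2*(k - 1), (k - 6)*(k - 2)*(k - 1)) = k^2 - 7*k + 6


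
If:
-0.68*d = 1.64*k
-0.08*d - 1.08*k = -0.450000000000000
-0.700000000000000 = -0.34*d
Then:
No Solution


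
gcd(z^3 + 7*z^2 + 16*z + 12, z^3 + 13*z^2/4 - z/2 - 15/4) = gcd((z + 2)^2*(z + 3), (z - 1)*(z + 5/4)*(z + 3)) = z + 3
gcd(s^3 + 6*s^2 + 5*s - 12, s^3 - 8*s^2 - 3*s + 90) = s + 3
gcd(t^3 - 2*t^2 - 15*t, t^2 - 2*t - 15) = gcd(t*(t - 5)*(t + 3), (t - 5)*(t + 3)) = t^2 - 2*t - 15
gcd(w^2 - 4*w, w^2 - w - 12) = w - 4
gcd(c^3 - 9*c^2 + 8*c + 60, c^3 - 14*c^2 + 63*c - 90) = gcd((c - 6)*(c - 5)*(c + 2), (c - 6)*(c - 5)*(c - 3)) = c^2 - 11*c + 30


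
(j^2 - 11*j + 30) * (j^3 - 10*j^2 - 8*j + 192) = j^5 - 21*j^4 + 132*j^3 - 20*j^2 - 2352*j + 5760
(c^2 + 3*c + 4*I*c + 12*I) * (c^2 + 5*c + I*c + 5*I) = c^4 + 8*c^3 + 5*I*c^3 + 11*c^2 + 40*I*c^2 - 32*c + 75*I*c - 60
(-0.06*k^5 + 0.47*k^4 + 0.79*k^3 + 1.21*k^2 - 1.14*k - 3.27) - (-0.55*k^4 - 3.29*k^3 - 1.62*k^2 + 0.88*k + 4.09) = -0.06*k^5 + 1.02*k^4 + 4.08*k^3 + 2.83*k^2 - 2.02*k - 7.36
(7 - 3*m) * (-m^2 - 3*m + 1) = 3*m^3 + 2*m^2 - 24*m + 7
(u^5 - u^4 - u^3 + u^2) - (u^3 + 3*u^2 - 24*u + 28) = u^5 - u^4 - 2*u^3 - 2*u^2 + 24*u - 28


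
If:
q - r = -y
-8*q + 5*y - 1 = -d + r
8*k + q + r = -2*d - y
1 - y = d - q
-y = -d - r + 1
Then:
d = 1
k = -1/4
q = 0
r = 0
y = 0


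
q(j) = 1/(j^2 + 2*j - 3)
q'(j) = (-2*j - 2)/(j^2 + 2*j - 3)^2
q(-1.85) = -0.31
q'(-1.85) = 0.16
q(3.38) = 0.07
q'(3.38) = -0.04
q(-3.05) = 4.94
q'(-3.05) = 99.98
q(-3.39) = 0.58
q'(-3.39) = 1.63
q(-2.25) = -0.41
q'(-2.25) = 0.42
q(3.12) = 0.08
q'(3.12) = -0.05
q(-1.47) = -0.26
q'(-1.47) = 0.07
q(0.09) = -0.36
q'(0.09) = -0.28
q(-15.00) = 0.01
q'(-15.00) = 0.00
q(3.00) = 0.08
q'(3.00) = -0.06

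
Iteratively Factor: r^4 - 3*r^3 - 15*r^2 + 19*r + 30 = (r - 2)*(r^3 - r^2 - 17*r - 15) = (r - 2)*(r + 3)*(r^2 - 4*r - 5) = (r - 2)*(r + 1)*(r + 3)*(r - 5)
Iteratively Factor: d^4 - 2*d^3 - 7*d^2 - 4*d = (d + 1)*(d^3 - 3*d^2 - 4*d) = d*(d + 1)*(d^2 - 3*d - 4) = d*(d + 1)^2*(d - 4)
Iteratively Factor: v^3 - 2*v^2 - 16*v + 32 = (v + 4)*(v^2 - 6*v + 8) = (v - 2)*(v + 4)*(v - 4)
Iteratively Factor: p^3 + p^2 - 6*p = (p + 3)*(p^2 - 2*p) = (p - 2)*(p + 3)*(p)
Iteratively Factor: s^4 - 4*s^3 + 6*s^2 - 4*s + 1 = (s - 1)*(s^3 - 3*s^2 + 3*s - 1) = (s - 1)^2*(s^2 - 2*s + 1) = (s - 1)^3*(s - 1)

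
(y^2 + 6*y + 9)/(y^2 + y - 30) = (y^2 + 6*y + 9)/(y^2 + y - 30)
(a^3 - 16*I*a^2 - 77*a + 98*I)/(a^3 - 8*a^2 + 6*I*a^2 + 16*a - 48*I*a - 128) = (a^2 - 14*I*a - 49)/(a^2 + 8*a*(-1 + I) - 64*I)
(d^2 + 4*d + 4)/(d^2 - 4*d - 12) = (d + 2)/(d - 6)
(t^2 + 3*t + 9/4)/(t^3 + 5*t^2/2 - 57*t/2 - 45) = (t + 3/2)/(t^2 + t - 30)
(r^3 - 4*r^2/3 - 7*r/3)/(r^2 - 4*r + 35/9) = 3*r*(r + 1)/(3*r - 5)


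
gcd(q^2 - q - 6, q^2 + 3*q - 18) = q - 3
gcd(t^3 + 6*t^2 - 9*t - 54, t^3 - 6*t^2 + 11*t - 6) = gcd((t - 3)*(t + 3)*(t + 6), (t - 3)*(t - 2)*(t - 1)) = t - 3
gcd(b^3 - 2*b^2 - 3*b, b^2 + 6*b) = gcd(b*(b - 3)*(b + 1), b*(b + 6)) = b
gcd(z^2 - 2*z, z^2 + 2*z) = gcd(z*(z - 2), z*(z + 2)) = z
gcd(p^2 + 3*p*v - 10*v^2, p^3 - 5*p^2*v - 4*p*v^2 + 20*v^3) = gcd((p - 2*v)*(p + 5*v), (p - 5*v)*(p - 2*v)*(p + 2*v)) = p - 2*v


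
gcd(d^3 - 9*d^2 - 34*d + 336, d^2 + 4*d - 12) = d + 6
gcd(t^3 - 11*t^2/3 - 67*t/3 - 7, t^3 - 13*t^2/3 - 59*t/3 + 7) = t^2 - 4*t - 21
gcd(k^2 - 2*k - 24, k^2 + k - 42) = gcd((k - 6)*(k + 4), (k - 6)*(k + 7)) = k - 6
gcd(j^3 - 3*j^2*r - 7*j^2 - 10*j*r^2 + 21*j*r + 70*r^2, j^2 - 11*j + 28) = j - 7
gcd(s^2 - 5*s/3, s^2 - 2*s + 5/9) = s - 5/3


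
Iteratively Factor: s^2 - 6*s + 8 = (s - 4)*(s - 2)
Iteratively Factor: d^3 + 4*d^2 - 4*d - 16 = (d - 2)*(d^2 + 6*d + 8) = (d - 2)*(d + 2)*(d + 4)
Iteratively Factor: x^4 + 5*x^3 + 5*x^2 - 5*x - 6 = (x + 1)*(x^3 + 4*x^2 + x - 6) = (x + 1)*(x + 2)*(x^2 + 2*x - 3) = (x - 1)*(x + 1)*(x + 2)*(x + 3)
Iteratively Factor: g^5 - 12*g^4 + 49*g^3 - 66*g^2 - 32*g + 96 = (g - 3)*(g^4 - 9*g^3 + 22*g^2 - 32) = (g - 3)*(g - 2)*(g^3 - 7*g^2 + 8*g + 16) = (g - 4)*(g - 3)*(g - 2)*(g^2 - 3*g - 4) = (g - 4)*(g - 3)*(g - 2)*(g + 1)*(g - 4)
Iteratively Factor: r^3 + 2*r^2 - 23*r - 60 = (r + 3)*(r^2 - r - 20) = (r + 3)*(r + 4)*(r - 5)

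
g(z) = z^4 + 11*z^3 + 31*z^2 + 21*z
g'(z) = 4*z^3 + 33*z^2 + 62*z + 21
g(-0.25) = -3.48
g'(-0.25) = 7.50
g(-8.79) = 709.67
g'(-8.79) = -690.87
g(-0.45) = -4.13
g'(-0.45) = -0.58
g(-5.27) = -88.37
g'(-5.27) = 25.31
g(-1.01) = 0.12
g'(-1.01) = -12.08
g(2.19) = 333.21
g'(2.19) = 357.07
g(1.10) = 76.72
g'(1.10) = 134.45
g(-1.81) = 9.05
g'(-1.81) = -6.83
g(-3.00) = 0.00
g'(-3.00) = 24.00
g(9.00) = 17280.00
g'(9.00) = 6168.00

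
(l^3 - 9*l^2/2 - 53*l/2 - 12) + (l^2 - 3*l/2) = l^3 - 7*l^2/2 - 28*l - 12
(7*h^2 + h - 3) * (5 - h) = -7*h^3 + 34*h^2 + 8*h - 15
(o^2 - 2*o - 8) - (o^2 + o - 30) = 22 - 3*o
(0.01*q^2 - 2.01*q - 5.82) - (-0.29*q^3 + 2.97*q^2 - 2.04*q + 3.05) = 0.29*q^3 - 2.96*q^2 + 0.0300000000000002*q - 8.87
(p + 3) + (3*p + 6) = 4*p + 9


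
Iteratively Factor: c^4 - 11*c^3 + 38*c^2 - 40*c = (c)*(c^3 - 11*c^2 + 38*c - 40) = c*(c - 2)*(c^2 - 9*c + 20) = c*(c - 5)*(c - 2)*(c - 4)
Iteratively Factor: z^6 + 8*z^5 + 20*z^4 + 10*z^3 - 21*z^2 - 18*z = (z + 1)*(z^5 + 7*z^4 + 13*z^3 - 3*z^2 - 18*z) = z*(z + 1)*(z^4 + 7*z^3 + 13*z^2 - 3*z - 18) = z*(z + 1)*(z + 3)*(z^3 + 4*z^2 + z - 6) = z*(z + 1)*(z + 3)^2*(z^2 + z - 2) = z*(z + 1)*(z + 2)*(z + 3)^2*(z - 1)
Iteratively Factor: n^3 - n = (n - 1)*(n^2 + n) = n*(n - 1)*(n + 1)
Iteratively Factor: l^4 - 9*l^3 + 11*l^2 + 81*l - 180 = (l - 3)*(l^3 - 6*l^2 - 7*l + 60) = (l - 3)*(l + 3)*(l^2 - 9*l + 20) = (l - 4)*(l - 3)*(l + 3)*(l - 5)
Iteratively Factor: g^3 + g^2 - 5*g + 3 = (g - 1)*(g^2 + 2*g - 3) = (g - 1)*(g + 3)*(g - 1)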